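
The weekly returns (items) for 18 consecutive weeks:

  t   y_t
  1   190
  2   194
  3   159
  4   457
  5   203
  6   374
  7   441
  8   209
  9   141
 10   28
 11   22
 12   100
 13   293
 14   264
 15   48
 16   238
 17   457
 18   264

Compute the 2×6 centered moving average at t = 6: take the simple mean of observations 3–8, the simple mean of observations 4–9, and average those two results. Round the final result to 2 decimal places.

305.67

Sum over 3–8: 159 + 457 + 203 + 374 + 441 + 209 = 1843
Sum over 4–9: 457 + 203 + 374 + 441 + 209 + 141 = 1825
CMA at t=6 = (1843 + 1825) / (2·6) = 3668 / 12 = 305.67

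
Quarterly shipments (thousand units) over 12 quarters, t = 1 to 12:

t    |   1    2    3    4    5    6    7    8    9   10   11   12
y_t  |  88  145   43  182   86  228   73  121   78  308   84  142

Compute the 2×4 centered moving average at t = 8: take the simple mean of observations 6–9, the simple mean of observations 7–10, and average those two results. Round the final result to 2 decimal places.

Sum over 6–9: 228 + 73 + 121 + 78 = 500
Sum over 7–10: 73 + 121 + 78 + 308 = 580
CMA at t=8 = (500 + 580) / (2·4) = 1080 / 8 = 135.00

135.00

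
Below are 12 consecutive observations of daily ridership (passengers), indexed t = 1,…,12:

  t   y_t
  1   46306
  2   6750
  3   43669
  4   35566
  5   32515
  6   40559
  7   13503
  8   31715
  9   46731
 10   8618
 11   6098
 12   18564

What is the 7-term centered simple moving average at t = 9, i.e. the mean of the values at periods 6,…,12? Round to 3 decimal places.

23684.000

Sum of periods 6–12: 40559 + 13503 + 31715 + 46731 + 8618 + 6098 + 18564 = 165788
Divide by 7: 165788 / 7 = 23684.000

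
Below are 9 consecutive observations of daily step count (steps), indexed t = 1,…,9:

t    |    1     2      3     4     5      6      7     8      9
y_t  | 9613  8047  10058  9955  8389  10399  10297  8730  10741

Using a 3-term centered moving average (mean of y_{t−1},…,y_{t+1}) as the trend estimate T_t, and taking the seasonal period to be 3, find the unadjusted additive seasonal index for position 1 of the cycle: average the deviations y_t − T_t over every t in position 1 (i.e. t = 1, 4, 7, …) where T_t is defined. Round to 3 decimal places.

Season position 1 occurs at t = 4, 7 (where T_t is defined).
t=4: T_4 = 9467.33333; y_4 − T_4 = 9955 − 9467.33333 = 487.66667
t=7: T_7 = 9808.66667; y_7 − T_7 = 10297 − 9808.66667 = 488.33333
Mean deviation: (487.66667 + 488.33333) / 2 = 488.000

488.000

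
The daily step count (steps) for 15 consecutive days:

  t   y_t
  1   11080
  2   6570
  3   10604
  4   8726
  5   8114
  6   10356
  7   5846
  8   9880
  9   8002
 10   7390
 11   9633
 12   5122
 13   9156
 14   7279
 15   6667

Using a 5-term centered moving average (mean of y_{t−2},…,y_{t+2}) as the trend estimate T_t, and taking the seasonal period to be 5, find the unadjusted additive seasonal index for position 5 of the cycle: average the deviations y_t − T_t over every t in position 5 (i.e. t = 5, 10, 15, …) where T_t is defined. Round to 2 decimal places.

-615.30

Season position 5 occurs at t = 5, 10 (where T_t is defined).
t=5: T_5 = 8729.2000; y_5 − T_5 = 8114 − 8729.2000 = -615.2000
t=10: T_10 = 8005.4000; y_10 − T_10 = 7390 − 8005.4000 = -615.4000
Mean deviation: (-615.2000 + -615.4000) / 2 = -615.30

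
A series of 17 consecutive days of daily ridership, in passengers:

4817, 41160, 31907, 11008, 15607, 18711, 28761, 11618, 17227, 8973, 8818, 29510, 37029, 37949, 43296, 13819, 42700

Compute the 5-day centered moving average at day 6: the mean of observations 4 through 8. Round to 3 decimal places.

17141.000

Sum of periods 4–8: 11008 + 15607 + 18711 + 28761 + 11618 = 85705
Divide by 5: 85705 / 5 = 17141.000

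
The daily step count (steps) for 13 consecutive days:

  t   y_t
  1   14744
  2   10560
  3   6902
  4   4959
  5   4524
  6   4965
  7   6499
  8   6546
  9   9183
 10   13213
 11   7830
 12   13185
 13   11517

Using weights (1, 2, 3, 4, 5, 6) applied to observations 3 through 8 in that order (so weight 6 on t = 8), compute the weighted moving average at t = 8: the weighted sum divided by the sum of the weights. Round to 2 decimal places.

Weighted sum: 1·6902 + 2·4959 + 3·4524 + 4·4965 + 5·6499 + 6·6546 = 6902 + 9918 + 13572 + 19860 + 32495 + 39276 = 122023
Weight total: 1 + 2 + 3 + 4 + 5 + 6 = 21
WMA = 122023 / 21 = 5810.62

5810.62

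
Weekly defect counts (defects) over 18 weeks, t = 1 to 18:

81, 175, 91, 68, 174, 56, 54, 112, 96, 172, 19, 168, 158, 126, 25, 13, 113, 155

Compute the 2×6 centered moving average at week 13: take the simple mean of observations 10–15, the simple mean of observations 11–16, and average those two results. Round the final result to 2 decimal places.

Sum over 10–15: 172 + 19 + 168 + 158 + 126 + 25 = 668
Sum over 11–16: 19 + 168 + 158 + 126 + 25 + 13 = 509
CMA at t=13 = (668 + 509) / (2·6) = 1177 / 12 = 98.08

98.08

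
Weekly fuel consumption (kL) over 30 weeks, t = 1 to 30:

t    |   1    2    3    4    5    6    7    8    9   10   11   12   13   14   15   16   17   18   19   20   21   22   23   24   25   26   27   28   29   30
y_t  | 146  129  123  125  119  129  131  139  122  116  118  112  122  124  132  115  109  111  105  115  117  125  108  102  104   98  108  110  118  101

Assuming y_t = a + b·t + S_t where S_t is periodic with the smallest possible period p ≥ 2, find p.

7

First differences y_{t+1} − y_t: -17, -6, 2, -6, 10, 2, 8, -17, -6, 2, -6, 10, 2, 8, -17, -6, …
The difference pattern repeats every 7 terms and not for any smaller step, so p = 7.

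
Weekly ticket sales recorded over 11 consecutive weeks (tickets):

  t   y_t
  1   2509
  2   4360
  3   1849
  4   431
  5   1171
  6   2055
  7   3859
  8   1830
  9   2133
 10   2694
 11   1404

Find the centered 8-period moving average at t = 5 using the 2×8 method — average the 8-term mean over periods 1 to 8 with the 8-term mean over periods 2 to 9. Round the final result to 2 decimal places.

Sum over 1–8: 2509 + 4360 + 1849 + 431 + 1171 + 2055 + 3859 + 1830 = 18064
Sum over 2–9: 4360 + 1849 + 431 + 1171 + 2055 + 3859 + 1830 + 2133 = 17688
CMA at t=5 = (18064 + 17688) / (2·8) = 35752 / 16 = 2234.50

2234.50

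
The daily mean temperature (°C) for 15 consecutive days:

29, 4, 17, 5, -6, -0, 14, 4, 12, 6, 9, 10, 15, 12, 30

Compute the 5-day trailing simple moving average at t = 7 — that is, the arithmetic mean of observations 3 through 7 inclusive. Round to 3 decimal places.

Sum of periods 3–7: 17 + 5 + (-6) + (-0) + 14 = 30
Divide by 5: 30 / 5 = 6.000

6.000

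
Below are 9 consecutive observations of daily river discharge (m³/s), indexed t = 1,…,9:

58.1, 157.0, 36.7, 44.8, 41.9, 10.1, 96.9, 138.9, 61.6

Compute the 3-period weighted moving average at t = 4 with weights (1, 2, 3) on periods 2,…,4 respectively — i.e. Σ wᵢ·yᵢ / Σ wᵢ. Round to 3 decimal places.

Weighted sum: 1·157.0 + 2·36.7 + 3·44.8 = 157.0 + 73.4 + 134.4 = 364.8
Weight total: 1 + 2 + 3 = 6
WMA = 364.8 / 6 = 60.800

60.800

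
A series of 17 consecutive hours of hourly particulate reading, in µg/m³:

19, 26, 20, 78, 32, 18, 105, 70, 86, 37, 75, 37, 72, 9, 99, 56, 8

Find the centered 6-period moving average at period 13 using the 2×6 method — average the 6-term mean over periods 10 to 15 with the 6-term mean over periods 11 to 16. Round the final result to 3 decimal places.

56.417

Sum over 10–15: 37 + 75 + 37 + 72 + 9 + 99 = 329
Sum over 11–16: 75 + 37 + 72 + 9 + 99 + 56 = 348
CMA at t=13 = (329 + 348) / (2·6) = 677 / 12 = 56.417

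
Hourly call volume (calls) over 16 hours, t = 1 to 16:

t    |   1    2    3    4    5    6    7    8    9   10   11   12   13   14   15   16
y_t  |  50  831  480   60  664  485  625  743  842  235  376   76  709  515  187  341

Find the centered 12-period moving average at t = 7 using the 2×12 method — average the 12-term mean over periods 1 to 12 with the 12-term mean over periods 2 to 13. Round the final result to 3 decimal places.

483.042

Sum over 1–12: 50 + 831 + 480 + 60 + 664 + 485 + 625 + 743 + 842 + 235 + 376 + 76 = 5467
Sum over 2–13: 831 + 480 + 60 + 664 + 485 + 625 + 743 + 842 + 235 + 376 + 76 + 709 = 6126
CMA at t=7 = (5467 + 6126) / (2·12) = 11593 / 24 = 483.042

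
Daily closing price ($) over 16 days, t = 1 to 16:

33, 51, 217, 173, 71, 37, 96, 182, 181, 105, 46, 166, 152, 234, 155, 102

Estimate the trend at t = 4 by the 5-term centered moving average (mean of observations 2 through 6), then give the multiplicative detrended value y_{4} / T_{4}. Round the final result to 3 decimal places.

Trend T_4 = (51 + 217 + 173 + 71 + 37) / 5 = 549/5 = 109.80000
Ratio to trend: 173 / 109.80000 = 1.576

1.576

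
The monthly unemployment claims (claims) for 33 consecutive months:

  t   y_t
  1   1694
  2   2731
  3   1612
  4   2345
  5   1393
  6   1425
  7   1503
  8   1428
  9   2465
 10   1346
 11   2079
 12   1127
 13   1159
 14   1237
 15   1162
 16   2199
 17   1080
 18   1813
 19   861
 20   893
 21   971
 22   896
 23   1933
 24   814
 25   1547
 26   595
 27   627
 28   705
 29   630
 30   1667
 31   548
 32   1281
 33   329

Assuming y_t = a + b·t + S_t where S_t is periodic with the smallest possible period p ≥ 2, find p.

First differences y_{t+1} − y_t: 1037, -1119, 733, -952, 32, 78, -75, 1037, -1119, 733, -952, 32, 78, -75, 1037, -1119, …
The difference pattern repeats every 7 terms and not for any smaller step, so p = 7.

7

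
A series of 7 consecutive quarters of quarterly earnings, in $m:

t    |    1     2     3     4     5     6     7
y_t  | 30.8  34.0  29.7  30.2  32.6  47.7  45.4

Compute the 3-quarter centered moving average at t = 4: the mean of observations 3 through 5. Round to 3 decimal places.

30.833

Sum of periods 3–5: 29.7 + 30.2 + 32.6 = 92.5
Divide by 3: 92.5 / 3 = 30.833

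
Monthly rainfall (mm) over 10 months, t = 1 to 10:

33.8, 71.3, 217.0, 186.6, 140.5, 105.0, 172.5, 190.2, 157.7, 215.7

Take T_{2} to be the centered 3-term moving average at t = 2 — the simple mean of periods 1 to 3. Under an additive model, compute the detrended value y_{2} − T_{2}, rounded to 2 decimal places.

-36.07

Trend T_2 = (33.8 + 71.3 + 217.0) / 3 = 322.1/3 = 107.3667
Detrended value: 71.3 − 107.3667 = -36.07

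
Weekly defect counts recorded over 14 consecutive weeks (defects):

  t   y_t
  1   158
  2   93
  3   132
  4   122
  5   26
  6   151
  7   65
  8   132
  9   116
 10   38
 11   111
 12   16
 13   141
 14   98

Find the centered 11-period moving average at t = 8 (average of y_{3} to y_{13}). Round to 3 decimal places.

Sum of periods 3–13: 132 + 122 + 26 + 151 + 65 + 132 + 116 + 38 + 111 + 16 + 141 = 1050
Divide by 11: 1050 / 11 = 95.455

95.455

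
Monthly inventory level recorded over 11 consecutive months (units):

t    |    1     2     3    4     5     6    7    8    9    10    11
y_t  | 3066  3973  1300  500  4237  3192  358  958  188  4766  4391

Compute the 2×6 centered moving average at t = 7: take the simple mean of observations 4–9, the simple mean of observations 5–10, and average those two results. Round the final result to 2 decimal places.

1927.67

Sum over 4–9: 500 + 4237 + 3192 + 358 + 958 + 188 = 9433
Sum over 5–10: 4237 + 3192 + 358 + 958 + 188 + 4766 = 13699
CMA at t=7 = (9433 + 13699) / (2·6) = 23132 / 12 = 1927.67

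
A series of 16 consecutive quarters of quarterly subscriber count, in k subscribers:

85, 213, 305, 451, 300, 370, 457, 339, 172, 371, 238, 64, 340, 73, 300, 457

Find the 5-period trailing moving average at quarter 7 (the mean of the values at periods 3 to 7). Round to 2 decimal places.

Sum of periods 3–7: 305 + 451 + 300 + 370 + 457 = 1883
Divide by 5: 1883 / 5 = 376.60

376.60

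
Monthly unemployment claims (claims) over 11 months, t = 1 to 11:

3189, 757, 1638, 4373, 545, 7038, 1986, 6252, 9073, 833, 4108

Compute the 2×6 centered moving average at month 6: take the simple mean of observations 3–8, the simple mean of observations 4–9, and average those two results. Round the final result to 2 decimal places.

Sum over 3–8: 1638 + 4373 + 545 + 7038 + 1986 + 6252 = 21832
Sum over 4–9: 4373 + 545 + 7038 + 1986 + 6252 + 9073 = 29267
CMA at t=6 = (21832 + 29267) / (2·6) = 51099 / 12 = 4258.25

4258.25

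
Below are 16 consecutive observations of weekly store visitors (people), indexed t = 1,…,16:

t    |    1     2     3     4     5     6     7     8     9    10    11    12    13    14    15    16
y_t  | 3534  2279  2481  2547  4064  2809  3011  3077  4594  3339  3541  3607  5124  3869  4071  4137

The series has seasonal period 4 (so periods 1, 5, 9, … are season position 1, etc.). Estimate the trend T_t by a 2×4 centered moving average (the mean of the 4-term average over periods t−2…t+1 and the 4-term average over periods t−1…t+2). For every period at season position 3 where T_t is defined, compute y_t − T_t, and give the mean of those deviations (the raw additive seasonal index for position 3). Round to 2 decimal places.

-295.50

Season position 3 occurs at t = 3, 7, 11 (where T_t is defined).
t=3: T_3 = 2776.5000; y_3 − T_3 = 2481 − 2776.5000 = -295.5000
t=7: T_7 = 3306.5000; y_7 − T_7 = 3011 − 3306.5000 = -295.5000
t=11: T_11 = 3836.5000; y_11 − T_11 = 3541 − 3836.5000 = -295.5000
Mean deviation: (-295.5000 + -295.5000 + -295.5000) / 3 = -295.50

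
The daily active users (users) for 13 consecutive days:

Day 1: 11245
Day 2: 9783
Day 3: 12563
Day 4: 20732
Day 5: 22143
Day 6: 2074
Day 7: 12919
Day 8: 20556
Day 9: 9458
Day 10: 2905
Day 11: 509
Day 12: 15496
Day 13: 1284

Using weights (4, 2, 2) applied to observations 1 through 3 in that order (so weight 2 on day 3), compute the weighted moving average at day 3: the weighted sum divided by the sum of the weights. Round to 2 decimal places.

Weighted sum: 4·11245 + 2·9783 + 2·12563 = 44980 + 19566 + 25126 = 89672
Weight total: 4 + 2 + 2 = 8
WMA = 89672 / 8 = 11209.00

11209.00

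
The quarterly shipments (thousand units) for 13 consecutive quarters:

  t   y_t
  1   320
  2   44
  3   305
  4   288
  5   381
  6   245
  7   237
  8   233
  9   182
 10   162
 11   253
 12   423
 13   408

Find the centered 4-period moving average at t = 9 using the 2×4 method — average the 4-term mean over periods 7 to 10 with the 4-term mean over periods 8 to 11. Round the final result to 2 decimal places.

205.50

Sum over 7–10: 237 + 233 + 182 + 162 = 814
Sum over 8–11: 233 + 182 + 162 + 253 = 830
CMA at t=9 = (814 + 830) / (2·4) = 1644 / 8 = 205.50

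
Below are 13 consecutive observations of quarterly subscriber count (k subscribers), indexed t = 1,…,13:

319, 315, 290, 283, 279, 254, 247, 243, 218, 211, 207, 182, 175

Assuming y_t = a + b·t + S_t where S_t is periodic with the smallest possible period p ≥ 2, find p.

3

First differences y_{t+1} − y_t: -4, -25, -7, -4, -25, -7, -4, -25, …
The difference pattern repeats every 3 terms and not for any smaller step, so p = 3.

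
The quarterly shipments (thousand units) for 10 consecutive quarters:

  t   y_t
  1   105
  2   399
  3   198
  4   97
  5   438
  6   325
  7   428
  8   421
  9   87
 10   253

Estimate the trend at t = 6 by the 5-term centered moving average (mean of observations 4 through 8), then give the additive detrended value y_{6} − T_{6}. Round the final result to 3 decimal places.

Trend T_6 = (97 + 438 + 325 + 428 + 421) / 5 = 1709/5 = 341.80000
Detrended value: 325 − 341.80000 = -16.800

-16.800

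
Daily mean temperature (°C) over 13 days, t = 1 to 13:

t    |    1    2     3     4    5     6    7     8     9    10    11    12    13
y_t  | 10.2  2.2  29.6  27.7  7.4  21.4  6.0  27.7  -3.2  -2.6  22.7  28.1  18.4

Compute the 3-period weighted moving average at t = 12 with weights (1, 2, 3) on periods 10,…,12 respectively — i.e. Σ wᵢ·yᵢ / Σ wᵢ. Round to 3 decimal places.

Weighted sum: 1·-2.6 + 2·22.7 + 3·28.1 = -2.6 + 45.4 + 84.3 = 127.1
Weight total: 1 + 2 + 3 = 6
WMA = 127.1 / 6 = 21.183

21.183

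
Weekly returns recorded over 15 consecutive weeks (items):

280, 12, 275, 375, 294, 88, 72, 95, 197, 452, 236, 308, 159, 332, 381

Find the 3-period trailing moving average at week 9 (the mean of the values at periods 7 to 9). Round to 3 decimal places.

121.333

Sum of periods 7–9: 72 + 95 + 197 = 364
Divide by 3: 364 / 3 = 121.333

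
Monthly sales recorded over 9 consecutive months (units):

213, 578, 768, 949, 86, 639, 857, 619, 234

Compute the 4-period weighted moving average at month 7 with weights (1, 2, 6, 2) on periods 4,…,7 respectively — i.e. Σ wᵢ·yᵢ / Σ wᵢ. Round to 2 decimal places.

Weighted sum: 1·949 + 2·86 + 6·639 + 2·857 = 949 + 172 + 3834 + 1714 = 6669
Weight total: 1 + 2 + 6 + 2 = 11
WMA = 6669 / 11 = 606.27

606.27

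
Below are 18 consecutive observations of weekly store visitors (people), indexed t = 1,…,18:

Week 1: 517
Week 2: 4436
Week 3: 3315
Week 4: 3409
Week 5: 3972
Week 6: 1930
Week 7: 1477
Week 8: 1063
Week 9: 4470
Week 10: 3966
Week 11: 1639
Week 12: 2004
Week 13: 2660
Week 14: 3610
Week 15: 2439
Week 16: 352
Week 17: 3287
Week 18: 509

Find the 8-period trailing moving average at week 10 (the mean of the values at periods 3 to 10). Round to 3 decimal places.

2950.250

Sum of periods 3–10: 3315 + 3409 + 3972 + 1930 + 1477 + 1063 + 4470 + 3966 = 23602
Divide by 8: 23602 / 8 = 2950.250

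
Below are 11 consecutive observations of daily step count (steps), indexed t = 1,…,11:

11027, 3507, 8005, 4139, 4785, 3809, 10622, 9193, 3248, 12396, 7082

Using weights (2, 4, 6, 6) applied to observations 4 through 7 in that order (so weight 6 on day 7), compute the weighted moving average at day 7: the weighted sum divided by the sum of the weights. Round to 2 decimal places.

Weighted sum: 2·4139 + 4·4785 + 6·3809 + 6·10622 = 8278 + 19140 + 22854 + 63732 = 114004
Weight total: 2 + 4 + 6 + 6 = 18
WMA = 114004 / 18 = 6333.56

6333.56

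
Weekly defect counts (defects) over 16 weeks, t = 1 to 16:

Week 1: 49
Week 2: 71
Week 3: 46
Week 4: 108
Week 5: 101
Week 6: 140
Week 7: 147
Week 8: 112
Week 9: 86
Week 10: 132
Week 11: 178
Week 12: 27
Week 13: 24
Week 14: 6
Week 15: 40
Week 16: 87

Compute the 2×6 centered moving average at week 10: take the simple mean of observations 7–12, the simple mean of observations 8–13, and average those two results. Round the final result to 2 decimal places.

103.42

Sum over 7–12: 147 + 112 + 86 + 132 + 178 + 27 = 682
Sum over 8–13: 112 + 86 + 132 + 178 + 27 + 24 = 559
CMA at t=10 = (682 + 559) / (2·6) = 1241 / 12 = 103.42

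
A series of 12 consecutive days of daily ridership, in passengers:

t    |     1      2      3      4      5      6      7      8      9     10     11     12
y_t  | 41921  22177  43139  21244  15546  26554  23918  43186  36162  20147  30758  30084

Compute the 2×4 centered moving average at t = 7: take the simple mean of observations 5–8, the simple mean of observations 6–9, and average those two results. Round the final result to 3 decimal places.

29878.000

Sum over 5–8: 15546 + 26554 + 23918 + 43186 = 109204
Sum over 6–9: 26554 + 23918 + 43186 + 36162 = 129820
CMA at t=7 = (109204 + 129820) / (2·4) = 239024 / 8 = 29878.000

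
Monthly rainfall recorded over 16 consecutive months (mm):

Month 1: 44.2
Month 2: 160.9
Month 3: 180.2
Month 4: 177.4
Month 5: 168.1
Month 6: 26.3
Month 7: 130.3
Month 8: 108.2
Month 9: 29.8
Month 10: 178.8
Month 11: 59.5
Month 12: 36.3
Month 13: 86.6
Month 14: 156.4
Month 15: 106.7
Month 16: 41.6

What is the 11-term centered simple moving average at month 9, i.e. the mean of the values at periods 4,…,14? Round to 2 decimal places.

105.25

Sum of periods 4–14: 177.4 + 168.1 + 26.3 + 130.3 + 108.2 + 29.8 + 178.8 + 59.5 + 36.3 + 86.6 + 156.4 = 1157.7
Divide by 11: 1157.7 / 11 = 105.25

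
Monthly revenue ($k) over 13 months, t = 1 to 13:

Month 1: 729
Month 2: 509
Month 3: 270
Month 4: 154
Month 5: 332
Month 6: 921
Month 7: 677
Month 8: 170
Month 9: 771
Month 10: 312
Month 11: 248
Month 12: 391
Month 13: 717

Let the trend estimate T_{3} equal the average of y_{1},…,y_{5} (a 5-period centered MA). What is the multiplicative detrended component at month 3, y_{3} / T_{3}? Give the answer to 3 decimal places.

Trend T_3 = (729 + 509 + 270 + 154 + 332) / 5 = 1994/5 = 398.80000
Ratio to trend: 270 / 398.80000 = 0.677

0.677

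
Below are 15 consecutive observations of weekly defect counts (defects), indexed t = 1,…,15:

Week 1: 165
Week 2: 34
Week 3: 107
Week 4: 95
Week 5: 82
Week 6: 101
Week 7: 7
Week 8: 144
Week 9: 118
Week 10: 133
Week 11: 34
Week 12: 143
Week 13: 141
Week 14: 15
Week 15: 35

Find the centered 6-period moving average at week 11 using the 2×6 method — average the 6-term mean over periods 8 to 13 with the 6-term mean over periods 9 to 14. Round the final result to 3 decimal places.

108.083

Sum over 8–13: 144 + 118 + 133 + 34 + 143 + 141 = 713
Sum over 9–14: 118 + 133 + 34 + 143 + 141 + 15 = 584
CMA at t=11 = (713 + 584) / (2·6) = 1297 / 12 = 108.083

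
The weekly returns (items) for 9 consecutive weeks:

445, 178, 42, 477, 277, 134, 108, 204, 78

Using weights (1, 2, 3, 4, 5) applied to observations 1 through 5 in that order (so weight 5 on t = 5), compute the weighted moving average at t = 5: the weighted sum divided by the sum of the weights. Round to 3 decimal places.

281.333

Weighted sum: 1·445 + 2·178 + 3·42 + 4·477 + 5·277 = 445 + 356 + 126 + 1908 + 1385 = 4220
Weight total: 1 + 2 + 3 + 4 + 5 = 15
WMA = 4220 / 15 = 281.333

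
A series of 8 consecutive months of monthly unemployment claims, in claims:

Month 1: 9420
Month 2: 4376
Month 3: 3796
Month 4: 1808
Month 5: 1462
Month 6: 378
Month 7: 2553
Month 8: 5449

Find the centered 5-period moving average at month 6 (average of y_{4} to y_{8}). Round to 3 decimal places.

2330.000

Sum of periods 4–8: 1808 + 1462 + 378 + 2553 + 5449 = 11650
Divide by 5: 11650 / 5 = 2330.000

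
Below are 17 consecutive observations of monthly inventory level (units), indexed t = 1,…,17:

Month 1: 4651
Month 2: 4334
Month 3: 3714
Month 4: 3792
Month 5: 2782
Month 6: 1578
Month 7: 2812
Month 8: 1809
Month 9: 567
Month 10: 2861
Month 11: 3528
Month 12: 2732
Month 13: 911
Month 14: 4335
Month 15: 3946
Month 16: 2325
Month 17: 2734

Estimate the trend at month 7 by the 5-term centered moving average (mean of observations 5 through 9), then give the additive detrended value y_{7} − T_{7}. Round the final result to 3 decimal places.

902.400

Trend T_7 = (2782 + 1578 + 2812 + 1809 + 567) / 5 = 9548/5 = 1909.60000
Detrended value: 2812 − 1909.60000 = 902.400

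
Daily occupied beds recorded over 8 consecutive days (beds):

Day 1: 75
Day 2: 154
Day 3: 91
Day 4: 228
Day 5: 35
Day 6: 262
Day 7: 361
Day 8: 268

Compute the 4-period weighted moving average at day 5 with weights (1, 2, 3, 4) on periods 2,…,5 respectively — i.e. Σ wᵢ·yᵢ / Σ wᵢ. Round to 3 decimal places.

116.000

Weighted sum: 1·154 + 2·91 + 3·228 + 4·35 = 154 + 182 + 684 + 140 = 1160
Weight total: 1 + 2 + 3 + 4 = 10
WMA = 1160 / 10 = 116.000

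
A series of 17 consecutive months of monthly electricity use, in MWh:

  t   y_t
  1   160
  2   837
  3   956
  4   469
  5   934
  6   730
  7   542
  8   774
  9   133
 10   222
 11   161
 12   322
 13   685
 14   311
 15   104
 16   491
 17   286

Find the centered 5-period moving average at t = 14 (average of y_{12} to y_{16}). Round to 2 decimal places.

Sum of periods 12–16: 322 + 685 + 311 + 104 + 491 = 1913
Divide by 5: 1913 / 5 = 382.60

382.60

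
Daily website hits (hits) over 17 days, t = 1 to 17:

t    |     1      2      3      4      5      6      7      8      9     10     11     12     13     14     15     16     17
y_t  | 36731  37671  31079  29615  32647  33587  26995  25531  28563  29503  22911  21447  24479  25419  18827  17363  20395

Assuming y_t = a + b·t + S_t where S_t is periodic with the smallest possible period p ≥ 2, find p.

4

First differences y_{t+1} − y_t: 940, -6592, -1464, 3032, 940, -6592, -1464, 3032, 940, -6592, …
The difference pattern repeats every 4 terms and not for any smaller step, so p = 4.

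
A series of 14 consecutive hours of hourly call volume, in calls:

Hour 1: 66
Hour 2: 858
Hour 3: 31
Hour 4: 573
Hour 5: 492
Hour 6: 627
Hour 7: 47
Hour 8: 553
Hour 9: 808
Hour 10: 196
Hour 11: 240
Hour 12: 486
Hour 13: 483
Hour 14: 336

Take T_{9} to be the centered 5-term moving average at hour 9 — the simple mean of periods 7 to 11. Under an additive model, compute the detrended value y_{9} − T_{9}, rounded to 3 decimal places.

439.200

Trend T_9 = (47 + 553 + 808 + 196 + 240) / 5 = 1844/5 = 368.80000
Detrended value: 808 − 368.80000 = 439.200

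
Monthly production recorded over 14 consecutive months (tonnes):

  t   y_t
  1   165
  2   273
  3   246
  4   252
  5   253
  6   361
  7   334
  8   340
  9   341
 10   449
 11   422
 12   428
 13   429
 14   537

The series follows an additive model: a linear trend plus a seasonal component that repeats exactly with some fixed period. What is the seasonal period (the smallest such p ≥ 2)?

4

First differences y_{t+1} − y_t: 108, -27, 6, 1, 108, -27, 6, 1, 108, -27, …
The difference pattern repeats every 4 terms and not for any smaller step, so p = 4.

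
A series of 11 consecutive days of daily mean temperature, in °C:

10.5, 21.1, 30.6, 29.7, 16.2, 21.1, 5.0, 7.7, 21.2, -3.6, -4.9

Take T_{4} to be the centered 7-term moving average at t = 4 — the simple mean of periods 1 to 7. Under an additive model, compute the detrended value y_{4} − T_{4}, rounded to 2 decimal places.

10.53

Trend T_4 = (10.5 + 21.1 + 30.6 + 29.7 + 16.2 + 21.1 + 5.0) / 7 = 134.2/7 = 19.1714
Detrended value: 29.7 − 19.1714 = 10.53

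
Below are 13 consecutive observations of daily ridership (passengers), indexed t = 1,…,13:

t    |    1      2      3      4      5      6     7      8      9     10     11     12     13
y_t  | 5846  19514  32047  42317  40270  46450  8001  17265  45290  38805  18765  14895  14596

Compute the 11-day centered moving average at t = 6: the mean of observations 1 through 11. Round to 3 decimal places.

Sum of periods 1–11: 5846 + 19514 + 32047 + 42317 + 40270 + 46450 + 8001 + 17265 + 45290 + 38805 + 18765 = 314570
Divide by 11: 314570 / 11 = 28597.273

28597.273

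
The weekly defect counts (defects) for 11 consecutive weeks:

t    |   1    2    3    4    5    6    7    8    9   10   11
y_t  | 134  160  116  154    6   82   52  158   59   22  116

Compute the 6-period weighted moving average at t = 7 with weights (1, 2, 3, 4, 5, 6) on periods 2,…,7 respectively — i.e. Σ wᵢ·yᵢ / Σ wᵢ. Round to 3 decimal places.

Weighted sum: 1·160 + 2·116 + 3·154 + 4·6 + 5·82 + 6·52 = 160 + 232 + 462 + 24 + 410 + 312 = 1600
Weight total: 1 + 2 + 3 + 4 + 5 + 6 = 21
WMA = 1600 / 21 = 76.190

76.190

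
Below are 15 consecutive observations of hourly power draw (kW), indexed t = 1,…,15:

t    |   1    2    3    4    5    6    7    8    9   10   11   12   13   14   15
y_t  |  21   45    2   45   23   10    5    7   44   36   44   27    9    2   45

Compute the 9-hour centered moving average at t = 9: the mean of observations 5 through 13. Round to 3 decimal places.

22.778

Sum of periods 5–13: 23 + 10 + 5 + 7 + 44 + 36 + 44 + 27 + 9 = 205
Divide by 9: 205 / 9 = 22.778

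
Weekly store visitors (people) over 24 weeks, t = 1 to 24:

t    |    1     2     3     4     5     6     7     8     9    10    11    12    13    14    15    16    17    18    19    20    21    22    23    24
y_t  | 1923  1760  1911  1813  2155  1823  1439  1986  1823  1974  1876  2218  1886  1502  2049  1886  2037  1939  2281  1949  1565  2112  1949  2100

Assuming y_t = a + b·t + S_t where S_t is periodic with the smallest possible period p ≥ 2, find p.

7

First differences y_{t+1} − y_t: -163, 151, -98, 342, -332, -384, 547, -163, 151, -98, 342, -332, -384, 547, -163, 151, …
The difference pattern repeats every 7 terms and not for any smaller step, so p = 7.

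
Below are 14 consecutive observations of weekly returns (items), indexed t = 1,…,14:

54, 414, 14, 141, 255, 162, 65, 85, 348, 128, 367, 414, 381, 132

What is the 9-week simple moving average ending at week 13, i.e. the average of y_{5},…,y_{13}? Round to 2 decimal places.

245.00

Sum of periods 5–13: 255 + 162 + 65 + 85 + 348 + 128 + 367 + 414 + 381 = 2205
Divide by 9: 2205 / 9 = 245.00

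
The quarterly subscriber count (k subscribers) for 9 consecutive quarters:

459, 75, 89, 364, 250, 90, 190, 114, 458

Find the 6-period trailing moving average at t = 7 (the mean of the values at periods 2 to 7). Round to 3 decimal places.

Sum of periods 2–7: 75 + 89 + 364 + 250 + 90 + 190 = 1058
Divide by 6: 1058 / 6 = 176.333

176.333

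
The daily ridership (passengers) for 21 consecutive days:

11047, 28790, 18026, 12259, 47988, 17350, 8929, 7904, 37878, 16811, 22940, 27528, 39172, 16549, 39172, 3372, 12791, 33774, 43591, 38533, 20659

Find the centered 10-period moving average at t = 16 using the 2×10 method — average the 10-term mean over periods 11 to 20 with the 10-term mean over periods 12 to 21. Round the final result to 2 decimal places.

27628.15

Sum over 11–20: 22940 + 27528 + 39172 + 16549 + 39172 + 3372 + 12791 + 33774 + 43591 + 38533 = 277422
Sum over 12–21: 27528 + 39172 + 16549 + 39172 + 3372 + 12791 + 33774 + 43591 + 38533 + 20659 = 275141
CMA at t=16 = (277422 + 275141) / (2·10) = 552563 / 20 = 27628.15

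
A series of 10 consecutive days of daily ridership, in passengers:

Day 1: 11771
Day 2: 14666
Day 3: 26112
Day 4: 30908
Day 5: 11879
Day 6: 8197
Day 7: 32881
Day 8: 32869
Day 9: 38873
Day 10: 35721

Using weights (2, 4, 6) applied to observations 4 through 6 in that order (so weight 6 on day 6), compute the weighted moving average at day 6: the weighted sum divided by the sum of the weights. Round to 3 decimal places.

Weighted sum: 2·30908 + 4·11879 + 6·8197 = 61816 + 47516 + 49182 = 158514
Weight total: 2 + 4 + 6 = 12
WMA = 158514 / 12 = 13209.500

13209.500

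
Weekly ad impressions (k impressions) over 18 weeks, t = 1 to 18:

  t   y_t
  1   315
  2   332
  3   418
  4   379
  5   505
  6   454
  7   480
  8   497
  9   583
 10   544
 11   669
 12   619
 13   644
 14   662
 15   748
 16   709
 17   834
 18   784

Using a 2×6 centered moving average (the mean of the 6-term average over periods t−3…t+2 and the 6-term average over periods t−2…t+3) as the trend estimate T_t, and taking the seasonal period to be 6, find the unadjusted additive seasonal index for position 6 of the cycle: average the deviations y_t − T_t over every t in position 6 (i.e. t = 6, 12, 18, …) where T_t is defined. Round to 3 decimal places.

-15.083

Season position 6 occurs at t = 6, 12 (where T_t is defined).
t=6: T_6 = 469.25000; y_6 − T_6 = 454 − 469.25000 = -15.25000
t=12: T_12 = 633.91667; y_12 − T_12 = 619 − 633.91667 = -14.91667
Mean deviation: (-15.25000 + -14.91667) / 2 = -15.083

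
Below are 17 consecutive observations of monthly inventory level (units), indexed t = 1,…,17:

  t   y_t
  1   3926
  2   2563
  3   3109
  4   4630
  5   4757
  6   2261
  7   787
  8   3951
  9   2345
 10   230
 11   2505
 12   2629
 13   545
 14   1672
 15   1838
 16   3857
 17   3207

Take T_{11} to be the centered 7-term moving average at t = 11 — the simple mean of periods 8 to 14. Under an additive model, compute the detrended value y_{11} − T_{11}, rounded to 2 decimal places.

522.57

Trend T_11 = (3951 + 2345 + 230 + 2505 + 2629 + 545 + 1672) / 7 = 13877/7 = 1982.4286
Detrended value: 2505 − 1982.4286 = 522.57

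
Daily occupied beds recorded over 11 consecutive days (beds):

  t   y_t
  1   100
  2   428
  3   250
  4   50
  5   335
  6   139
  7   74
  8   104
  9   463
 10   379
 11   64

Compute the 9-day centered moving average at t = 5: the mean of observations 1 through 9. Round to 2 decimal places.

215.89

Sum of periods 1–9: 100 + 428 + 250 + 50 + 335 + 139 + 74 + 104 + 463 = 1943
Divide by 9: 1943 / 9 = 215.89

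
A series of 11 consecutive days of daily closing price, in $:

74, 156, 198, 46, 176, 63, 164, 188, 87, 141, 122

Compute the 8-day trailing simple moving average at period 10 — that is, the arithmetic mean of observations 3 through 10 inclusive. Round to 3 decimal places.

Sum of periods 3–10: 198 + 46 + 176 + 63 + 164 + 188 + 87 + 141 = 1063
Divide by 8: 1063 / 8 = 132.875

132.875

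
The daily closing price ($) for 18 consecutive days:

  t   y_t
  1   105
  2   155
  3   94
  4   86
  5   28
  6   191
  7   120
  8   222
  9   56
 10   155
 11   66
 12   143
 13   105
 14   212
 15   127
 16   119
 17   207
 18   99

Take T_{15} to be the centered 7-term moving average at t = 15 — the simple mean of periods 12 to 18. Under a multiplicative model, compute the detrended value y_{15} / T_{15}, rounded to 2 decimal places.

0.88

Trend T_15 = (143 + 105 + 212 + 127 + 119 + 207 + 99) / 7 = 1012/7 = 144.5714
Ratio to trend: 127 / 144.5714 = 0.88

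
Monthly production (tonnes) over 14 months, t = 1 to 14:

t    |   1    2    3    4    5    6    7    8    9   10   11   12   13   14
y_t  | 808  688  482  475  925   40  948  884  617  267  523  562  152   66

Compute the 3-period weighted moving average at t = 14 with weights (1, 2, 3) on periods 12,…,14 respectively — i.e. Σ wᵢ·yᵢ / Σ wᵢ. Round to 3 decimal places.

177.333

Weighted sum: 1·562 + 2·152 + 3·66 = 562 + 304 + 198 = 1064
Weight total: 1 + 2 + 3 = 6
WMA = 1064 / 6 = 177.333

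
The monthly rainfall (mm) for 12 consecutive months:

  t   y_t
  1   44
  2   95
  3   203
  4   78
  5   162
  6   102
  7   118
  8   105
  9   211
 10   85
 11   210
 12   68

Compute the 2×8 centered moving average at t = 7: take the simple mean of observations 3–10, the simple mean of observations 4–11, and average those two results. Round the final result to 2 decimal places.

133.44

Sum over 3–10: 203 + 78 + 162 + 102 + 118 + 105 + 211 + 85 = 1064
Sum over 4–11: 78 + 162 + 102 + 118 + 105 + 211 + 85 + 210 = 1071
CMA at t=7 = (1064 + 1071) / (2·8) = 2135 / 16 = 133.44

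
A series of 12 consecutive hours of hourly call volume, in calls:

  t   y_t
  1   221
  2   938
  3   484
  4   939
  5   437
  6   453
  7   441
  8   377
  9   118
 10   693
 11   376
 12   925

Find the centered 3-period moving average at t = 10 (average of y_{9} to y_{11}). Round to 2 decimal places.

Sum of periods 9–11: 118 + 693 + 376 = 1187
Divide by 3: 1187 / 3 = 395.67

395.67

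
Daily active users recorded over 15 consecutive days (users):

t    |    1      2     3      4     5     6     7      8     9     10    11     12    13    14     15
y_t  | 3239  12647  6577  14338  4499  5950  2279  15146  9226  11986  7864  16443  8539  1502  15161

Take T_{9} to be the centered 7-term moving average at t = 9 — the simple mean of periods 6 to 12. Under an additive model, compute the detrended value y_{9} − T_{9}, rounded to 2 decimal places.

-616.00

Trend T_9 = (5950 + 2279 + 15146 + 9226 + 11986 + 7864 + 16443) / 7 = 68894/7 = 9842.0000
Detrended value: 9226 − 9842.0000 = -616.00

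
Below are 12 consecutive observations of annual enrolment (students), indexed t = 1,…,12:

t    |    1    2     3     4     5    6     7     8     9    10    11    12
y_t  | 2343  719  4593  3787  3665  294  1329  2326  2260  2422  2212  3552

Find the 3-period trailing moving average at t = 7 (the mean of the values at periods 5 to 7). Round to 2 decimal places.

1762.67

Sum of periods 5–7: 3665 + 294 + 1329 = 5288
Divide by 3: 5288 / 3 = 1762.67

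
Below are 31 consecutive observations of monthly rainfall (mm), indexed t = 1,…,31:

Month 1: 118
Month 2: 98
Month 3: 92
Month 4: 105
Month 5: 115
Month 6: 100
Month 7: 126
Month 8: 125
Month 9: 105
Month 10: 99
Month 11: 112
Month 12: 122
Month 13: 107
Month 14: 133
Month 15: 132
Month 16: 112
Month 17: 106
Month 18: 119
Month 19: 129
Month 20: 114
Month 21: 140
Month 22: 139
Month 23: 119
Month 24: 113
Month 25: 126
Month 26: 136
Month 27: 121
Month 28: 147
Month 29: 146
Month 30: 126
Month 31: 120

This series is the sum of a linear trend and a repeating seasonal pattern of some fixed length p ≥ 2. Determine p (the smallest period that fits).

First differences y_{t+1} − y_t: -20, -6, 13, 10, -15, 26, -1, -20, -6, 13, 10, -15, 26, -1, -20, -6, …
The difference pattern repeats every 7 terms and not for any smaller step, so p = 7.

7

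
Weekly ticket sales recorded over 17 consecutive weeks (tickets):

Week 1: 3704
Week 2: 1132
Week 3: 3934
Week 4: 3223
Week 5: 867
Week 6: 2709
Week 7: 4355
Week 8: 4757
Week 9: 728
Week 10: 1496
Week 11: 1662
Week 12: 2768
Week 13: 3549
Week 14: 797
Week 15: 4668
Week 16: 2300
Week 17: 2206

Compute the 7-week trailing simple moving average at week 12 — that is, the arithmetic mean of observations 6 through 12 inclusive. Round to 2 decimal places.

Sum of periods 6–12: 2709 + 4355 + 4757 + 728 + 1496 + 1662 + 2768 = 18475
Divide by 7: 18475 / 7 = 2639.29

2639.29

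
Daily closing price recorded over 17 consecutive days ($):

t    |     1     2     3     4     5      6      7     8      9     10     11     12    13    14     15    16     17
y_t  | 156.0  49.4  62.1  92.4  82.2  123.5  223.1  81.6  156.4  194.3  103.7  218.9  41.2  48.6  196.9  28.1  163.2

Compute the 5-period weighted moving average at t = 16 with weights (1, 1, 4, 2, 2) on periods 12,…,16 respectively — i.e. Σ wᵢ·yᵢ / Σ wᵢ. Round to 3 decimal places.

90.450

Weighted sum: 1·218.9 + 1·41.2 + 4·48.6 + 2·196.9 + 2·28.1 = 218.9 + 41.2 + 194.4 + 393.8 + 56.2 = 904.5
Weight total: 1 + 1 + 4 + 2 + 2 = 10
WMA = 904.5 / 10 = 90.450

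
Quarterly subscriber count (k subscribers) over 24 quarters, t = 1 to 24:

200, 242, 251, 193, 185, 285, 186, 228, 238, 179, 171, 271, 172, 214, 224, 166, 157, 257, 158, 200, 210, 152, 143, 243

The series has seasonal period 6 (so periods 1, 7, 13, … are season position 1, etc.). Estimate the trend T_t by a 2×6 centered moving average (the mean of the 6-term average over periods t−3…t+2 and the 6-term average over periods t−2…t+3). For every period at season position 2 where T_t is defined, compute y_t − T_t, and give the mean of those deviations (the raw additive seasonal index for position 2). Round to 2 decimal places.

12.22

Season position 2 occurs at t = 8, 14, 20 (where T_t is defined).
t=8: T_8 = 215.6667; y_8 − T_8 = 228 − 215.6667 = 12.3333
t=14: T_14 = 201.8333; y_14 − T_14 = 214 − 201.8333 = 12.1667
t=20: T_20 = 187.8333; y_20 − T_20 = 200 − 187.8333 = 12.1667
Mean deviation: (12.3333 + 12.1667 + 12.1667) / 3 = 12.22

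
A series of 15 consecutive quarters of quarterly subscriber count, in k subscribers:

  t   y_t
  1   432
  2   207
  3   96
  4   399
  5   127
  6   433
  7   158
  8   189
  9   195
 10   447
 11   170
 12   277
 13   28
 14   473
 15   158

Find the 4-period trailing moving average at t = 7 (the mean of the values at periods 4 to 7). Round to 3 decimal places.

Sum of periods 4–7: 399 + 127 + 433 + 158 = 1117
Divide by 4: 1117 / 4 = 279.250

279.250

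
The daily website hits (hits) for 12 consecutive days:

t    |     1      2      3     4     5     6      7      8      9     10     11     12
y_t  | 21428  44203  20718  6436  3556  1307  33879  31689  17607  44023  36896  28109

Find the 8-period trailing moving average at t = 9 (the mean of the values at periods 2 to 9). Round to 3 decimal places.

Sum of periods 2–9: 44203 + 20718 + 6436 + 3556 + 1307 + 33879 + 31689 + 17607 = 159395
Divide by 8: 159395 / 8 = 19924.375

19924.375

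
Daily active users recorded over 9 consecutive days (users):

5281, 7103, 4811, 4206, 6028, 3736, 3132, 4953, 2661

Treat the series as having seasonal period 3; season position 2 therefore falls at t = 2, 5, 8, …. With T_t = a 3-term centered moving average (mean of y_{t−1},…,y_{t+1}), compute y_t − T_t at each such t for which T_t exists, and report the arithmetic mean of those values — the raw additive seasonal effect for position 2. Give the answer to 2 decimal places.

1371.22

Season position 2 occurs at t = 2, 5, 8 (where T_t is defined).
t=2: T_2 = 5731.6667; y_2 − T_2 = 7103 − 5731.6667 = 1371.3333
t=5: T_5 = 4656.6667; y_5 − T_5 = 6028 − 4656.6667 = 1371.3333
t=8: T_8 = 3582.0000; y_8 − T_8 = 4953 − 3582.0000 = 1371.0000
Mean deviation: (1371.3333 + 1371.3333 + 1371.0000) / 3 = 1371.22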